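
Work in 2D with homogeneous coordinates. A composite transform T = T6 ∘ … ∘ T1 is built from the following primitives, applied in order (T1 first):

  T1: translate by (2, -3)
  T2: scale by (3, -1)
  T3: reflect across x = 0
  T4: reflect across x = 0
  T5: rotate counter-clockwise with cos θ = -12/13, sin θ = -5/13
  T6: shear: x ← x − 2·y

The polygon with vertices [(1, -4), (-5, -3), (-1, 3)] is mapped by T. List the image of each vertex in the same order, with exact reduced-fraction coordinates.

T1 translate by (2, -3): (1, -4) → (3, -7); (-5, -3) → (-3, -6); (-1, 3) → (1, 0)
T2 scale by (3, -1): (3, -7) → (9, 7); (-3, -6) → (-9, 6); (1, 0) → (3, 0)
T3 reflect across x = 0: (9, 7) → (-9, 7); (-9, 6) → (9, 6); (3, 0) → (-3, 0)
T4 reflect across x = 0: (-9, 7) → (9, 7); (9, 6) → (-9, 6); (-3, 0) → (3, 0)
T5 rotate counter-clockwise with cos θ = -12/13, sin θ = -5/13: (9, 7) → (-73/13, -129/13); (-9, 6) → (138/13, -27/13); (3, 0) → (-36/13, -15/13)
T6 shear: x ← x − 2·y: (-73/13, -129/13) → (185/13, -129/13); (138/13, -27/13) → (192/13, -27/13); (-36/13, -15/13) → (-6/13, -15/13)

image vertices: (185/13, -129/13), (192/13, -27/13), (-6/13, -15/13)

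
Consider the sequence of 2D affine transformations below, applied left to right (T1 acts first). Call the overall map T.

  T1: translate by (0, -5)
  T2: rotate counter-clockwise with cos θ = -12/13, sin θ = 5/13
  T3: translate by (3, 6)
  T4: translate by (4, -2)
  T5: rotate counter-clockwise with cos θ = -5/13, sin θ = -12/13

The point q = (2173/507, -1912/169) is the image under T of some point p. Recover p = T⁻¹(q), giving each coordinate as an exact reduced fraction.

T1 = [1 0 0; 0 1 -5; 0 0 1]
T2·T1 = [-12/13 -5/13 25/13; 5/13 -12/13 60/13; 0 0 1]
T3·…·T1 = [-12/13 -5/13 64/13; 5/13 -12/13 138/13; 0 0 1]
T4·…·T1 = [-12/13 -5/13 116/13; 5/13 -12/13 112/13; 0 0 1]
T5·…·T1 = [120/169 -119/169 764/169; 119/169 120/169 -1952/169; 0 0 1]
det M = 1; M⁻¹ = [120/169 119/169 64/13; -119/169 120/169 148/13; 0 0 1]
M⁻¹ · (2173/507, -1912/169)ᵀ = (0, 1/3)ᵀ

p = (0, 1/3)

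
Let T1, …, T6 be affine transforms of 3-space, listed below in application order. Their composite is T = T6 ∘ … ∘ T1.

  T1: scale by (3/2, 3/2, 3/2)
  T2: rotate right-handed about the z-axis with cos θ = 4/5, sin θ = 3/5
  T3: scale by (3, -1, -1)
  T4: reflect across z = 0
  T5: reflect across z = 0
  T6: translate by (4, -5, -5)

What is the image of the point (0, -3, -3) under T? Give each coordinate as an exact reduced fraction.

T1 scale by (3/2, 3/2, 3/2): (0, -3, -3) → (0, -9/2, -9/2)
T2 rotate right-handed about the z-axis with cos θ = 4/5, sin θ = 3/5: (0, -9/2, -9/2) → (27/10, -18/5, -9/2)
T3 scale by (3, -1, -1): (27/10, -18/5, -9/2) → (81/10, 18/5, 9/2)
T4 reflect across z = 0: (81/10, 18/5, 9/2) → (81/10, 18/5, -9/2)
T5 reflect across z = 0: (81/10, 18/5, -9/2) → (81/10, 18/5, 9/2)
T6 translate by (4, -5, -5): (81/10, 18/5, 9/2) → (121/10, -7/5, -1/2)

T(p) = (121/10, -7/5, -1/2)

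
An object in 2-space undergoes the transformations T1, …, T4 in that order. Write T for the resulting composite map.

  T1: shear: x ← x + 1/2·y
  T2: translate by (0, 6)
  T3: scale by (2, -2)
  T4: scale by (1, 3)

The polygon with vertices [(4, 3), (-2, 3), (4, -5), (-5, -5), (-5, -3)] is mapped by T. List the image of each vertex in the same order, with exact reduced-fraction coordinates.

T1 shear: x ← x + 1/2·y: (4, 3) → (11/2, 3); (-2, 3) → (-1/2, 3); (4, -5) → (3/2, -5); (-5, -5) → (-15/2, -5); (-5, -3) → (-13/2, -3)
T2 translate by (0, 6): (11/2, 3) → (11/2, 9); (-1/2, 3) → (-1/2, 9); (3/2, -5) → (3/2, 1); (-15/2, -5) → (-15/2, 1); (-13/2, -3) → (-13/2, 3)
T3 scale by (2, -2): (11/2, 9) → (11, -18); (-1/2, 9) → (-1, -18); (3/2, 1) → (3, -2); (-15/2, 1) → (-15, -2); (-13/2, 3) → (-13, -6)
T4 scale by (1, 3): (11, -18) → (11, -54); (-1, -18) → (-1, -54); (3, -2) → (3, -6); (-15, -2) → (-15, -6); (-13, -6) → (-13, -18)

image vertices: (11, -54), (-1, -54), (3, -6), (-15, -6), (-13, -18)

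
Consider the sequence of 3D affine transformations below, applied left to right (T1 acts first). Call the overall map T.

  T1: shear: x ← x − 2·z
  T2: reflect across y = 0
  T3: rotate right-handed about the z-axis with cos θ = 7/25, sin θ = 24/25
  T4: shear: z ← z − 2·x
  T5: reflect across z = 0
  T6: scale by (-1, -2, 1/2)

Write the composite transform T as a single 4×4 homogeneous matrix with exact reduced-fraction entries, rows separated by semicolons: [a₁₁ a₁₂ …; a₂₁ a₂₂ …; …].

T = [-7/25 -24/25 14/25 0; -48/25 14/25 96/25 0; 7/25 24/25 -53/50 0; 0 0 0 1]

T1 = [1 0 -2 0; 0 1 0 0; 0 0 1 0; 0 0 0 1]
T2·T1 = [1 0 -2 0; 0 -1 0 0; 0 0 1 0; 0 0 0 1]
T3·…·T1 = [7/25 24/25 -14/25 0; 24/25 -7/25 -48/25 0; 0 0 1 0; 0 0 0 1]
T4·…·T1 = [7/25 24/25 -14/25 0; 24/25 -7/25 -48/25 0; -14/25 -48/25 53/25 0; 0 0 0 1]
T5·…·T1 = [7/25 24/25 -14/25 0; 24/25 -7/25 -48/25 0; 14/25 48/25 -53/25 0; 0 0 0 1]
T6·…·T1 = [-7/25 -24/25 14/25 0; -48/25 14/25 96/25 0; 7/25 24/25 -53/50 0; 0 0 0 1]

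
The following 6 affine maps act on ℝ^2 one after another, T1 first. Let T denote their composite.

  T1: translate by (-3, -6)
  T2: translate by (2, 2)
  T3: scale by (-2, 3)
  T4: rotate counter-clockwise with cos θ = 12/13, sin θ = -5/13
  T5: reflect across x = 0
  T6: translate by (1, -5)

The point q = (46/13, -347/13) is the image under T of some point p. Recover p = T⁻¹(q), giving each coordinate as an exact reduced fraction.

p = (-2, -3)

T1 = [1 0 -3; 0 1 -6; 0 0 1]
T2·T1 = [1 0 -1; 0 1 -4; 0 0 1]
T3·…·T1 = [-2 0 2; 0 3 -12; 0 0 1]
T4·…·T1 = [-24/13 15/13 -36/13; 10/13 36/13 -154/13; 0 0 1]
T5·…·T1 = [24/13 -15/13 36/13; 10/13 36/13 -154/13; 0 0 1]
T6·…·T1 = [24/13 -15/13 49/13; 10/13 36/13 -219/13; 0 0 1]
det M = 6; M⁻¹ = [6/13 5/26 3/2; -5/39 4/13 17/3; 0 0 1]
M⁻¹ · (46/13, -347/13)ᵀ = (-2, -3)ᵀ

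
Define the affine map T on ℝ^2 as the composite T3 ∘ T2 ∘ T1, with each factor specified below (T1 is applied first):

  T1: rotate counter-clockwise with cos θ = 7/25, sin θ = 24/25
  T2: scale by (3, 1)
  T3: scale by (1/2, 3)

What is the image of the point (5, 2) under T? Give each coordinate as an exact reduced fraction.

T1 rotate counter-clockwise with cos θ = 7/25, sin θ = 24/25: (5, 2) → (-13/25, 134/25)
T2 scale by (3, 1): (-13/25, 134/25) → (-39/25, 134/25)
T3 scale by (1/2, 3): (-39/25, 134/25) → (-39/50, 402/25)

T(p) = (-39/50, 402/25)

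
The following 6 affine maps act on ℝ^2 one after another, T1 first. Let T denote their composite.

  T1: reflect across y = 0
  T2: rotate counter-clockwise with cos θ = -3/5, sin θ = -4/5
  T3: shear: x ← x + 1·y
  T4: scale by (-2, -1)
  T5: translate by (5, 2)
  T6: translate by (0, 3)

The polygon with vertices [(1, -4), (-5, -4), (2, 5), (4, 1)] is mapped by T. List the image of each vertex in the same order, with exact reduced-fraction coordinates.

image vertices: (31/5, 41/5), (-53/5, 17/5), (63/5, 18/5), (83/5, 38/5)

T1 reflect across y = 0: (1, -4) → (1, 4); (-5, -4) → (-5, 4); (2, 5) → (2, -5); (4, 1) → (4, -1)
T2 rotate counter-clockwise with cos θ = -3/5, sin θ = -4/5: (1, 4) → (13/5, -16/5); (-5, 4) → (31/5, 8/5); (2, -5) → (-26/5, 7/5); (4, -1) → (-16/5, -13/5)
T3 shear: x ← x + 1·y: (13/5, -16/5) → (-3/5, -16/5); (31/5, 8/5) → (39/5, 8/5); (-26/5, 7/5) → (-19/5, 7/5); (-16/5, -13/5) → (-29/5, -13/5)
T4 scale by (-2, -1): (-3/5, -16/5) → (6/5, 16/5); (39/5, 8/5) → (-78/5, -8/5); (-19/5, 7/5) → (38/5, -7/5); (-29/5, -13/5) → (58/5, 13/5)
T5 translate by (5, 2): (6/5, 16/5) → (31/5, 26/5); (-78/5, -8/5) → (-53/5, 2/5); (38/5, -7/5) → (63/5, 3/5); (58/5, 13/5) → (83/5, 23/5)
T6 translate by (0, 3): (31/5, 26/5) → (31/5, 41/5); (-53/5, 2/5) → (-53/5, 17/5); (63/5, 3/5) → (63/5, 18/5); (83/5, 23/5) → (83/5, 38/5)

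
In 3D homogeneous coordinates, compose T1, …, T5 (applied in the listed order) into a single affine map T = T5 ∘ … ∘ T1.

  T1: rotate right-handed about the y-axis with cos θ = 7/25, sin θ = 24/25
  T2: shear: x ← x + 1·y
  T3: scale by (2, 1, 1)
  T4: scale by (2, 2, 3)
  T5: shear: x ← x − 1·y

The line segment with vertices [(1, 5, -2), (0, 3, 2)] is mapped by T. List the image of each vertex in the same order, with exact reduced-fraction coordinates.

T1 rotate right-handed about the y-axis with cos θ = 7/25, sin θ = 24/25: (1, 5, -2) → (-41/25, 5, -38/25); (0, 3, 2) → (48/25, 3, 14/25)
T2 shear: x ← x + 1·y: (-41/25, 5, -38/25) → (84/25, 5, -38/25); (48/25, 3, 14/25) → (123/25, 3, 14/25)
T3 scale by (2, 1, 1): (84/25, 5, -38/25) → (168/25, 5, -38/25); (123/25, 3, 14/25) → (246/25, 3, 14/25)
T4 scale by (2, 2, 3): (168/25, 5, -38/25) → (336/25, 10, -114/25); (246/25, 3, 14/25) → (492/25, 6, 42/25)
T5 shear: x ← x − 1·y: (336/25, 10, -114/25) → (86/25, 10, -114/25); (492/25, 6, 42/25) → (342/25, 6, 42/25)

image vertices: (86/25, 10, -114/25), (342/25, 6, 42/25)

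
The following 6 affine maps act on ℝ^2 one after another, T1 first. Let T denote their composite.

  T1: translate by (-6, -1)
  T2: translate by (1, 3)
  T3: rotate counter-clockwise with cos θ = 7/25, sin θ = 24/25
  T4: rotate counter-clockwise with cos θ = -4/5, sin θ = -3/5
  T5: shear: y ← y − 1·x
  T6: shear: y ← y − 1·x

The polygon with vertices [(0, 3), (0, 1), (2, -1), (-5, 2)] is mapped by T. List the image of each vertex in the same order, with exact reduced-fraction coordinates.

image vertices: (73/25, 3/5), (131/125, 91/25), (-3/25, 17/5), (28/125, 258/25)

T1 translate by (-6, -1): (0, 3) → (-6, 2); (0, 1) → (-6, 0); (2, -1) → (-4, -2); (-5, 2) → (-11, 1)
T2 translate by (1, 3): (-6, 2) → (-5, 5); (-6, 0) → (-5, 3); (-4, -2) → (-3, 1); (-11, 1) → (-10, 4)
T3 rotate counter-clockwise with cos θ = 7/25, sin θ = 24/25: (-5, 5) → (-31/5, -17/5); (-5, 3) → (-107/25, -99/25); (-3, 1) → (-9/5, -13/5); (-10, 4) → (-166/25, -212/25)
T4 rotate counter-clockwise with cos θ = -4/5, sin θ = -3/5: (-31/5, -17/5) → (73/25, 161/25); (-107/25, -99/25) → (131/125, 717/125); (-9/5, -13/5) → (-3/25, 79/25); (-166/25, -212/25) → (28/125, 1346/125)
T5 shear: y ← y − 1·x: (73/25, 161/25) → (73/25, 88/25); (131/125, 717/125) → (131/125, 586/125); (-3/25, 79/25) → (-3/25, 82/25); (28/125, 1346/125) → (28/125, 1318/125)
T6 shear: y ← y − 1·x: (73/25, 88/25) → (73/25, 3/5); (131/125, 586/125) → (131/125, 91/25); (-3/25, 82/25) → (-3/25, 17/5); (28/125, 1318/125) → (28/125, 258/25)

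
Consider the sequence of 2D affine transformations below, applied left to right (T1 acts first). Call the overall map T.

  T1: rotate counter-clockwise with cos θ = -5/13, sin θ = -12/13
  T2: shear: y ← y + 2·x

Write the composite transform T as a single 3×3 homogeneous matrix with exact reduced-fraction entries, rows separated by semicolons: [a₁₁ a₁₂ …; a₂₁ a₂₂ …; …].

T1 = [-5/13 12/13 0; -12/13 -5/13 0; 0 0 1]
T2·T1 = [-5/13 12/13 0; -22/13 19/13 0; 0 0 1]

T = [-5/13 12/13 0; -22/13 19/13 0; 0 0 1]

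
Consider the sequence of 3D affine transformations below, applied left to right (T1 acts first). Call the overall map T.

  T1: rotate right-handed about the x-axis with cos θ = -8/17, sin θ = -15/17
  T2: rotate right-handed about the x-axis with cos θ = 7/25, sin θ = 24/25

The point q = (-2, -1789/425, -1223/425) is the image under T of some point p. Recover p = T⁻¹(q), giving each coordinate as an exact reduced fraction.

p = (-2, -1, -5)

T1 = [1 0 0 0; 0 -8/17 15/17 0; 0 -15/17 -8/17 0; 0 0 0 1]
T2·T1 = [1 0 0 0; 0 304/425 297/425 0; 0 -297/425 304/425 0; 0 0 0 1]
det M = 1; M⁻¹ = [1 0 0 0; 0 304/425 -297/425 0; 0 297/425 304/425 0; 0 0 0 1]
M⁻¹ · (-2, -1789/425, -1223/425)ᵀ = (-2, -1, -5)ᵀ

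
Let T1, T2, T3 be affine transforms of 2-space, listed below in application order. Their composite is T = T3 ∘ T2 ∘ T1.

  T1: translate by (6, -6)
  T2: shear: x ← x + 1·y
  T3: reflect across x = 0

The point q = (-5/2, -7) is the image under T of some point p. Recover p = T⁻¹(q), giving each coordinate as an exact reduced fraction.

T1 = [1 0 6; 0 1 -6; 0 0 1]
T2·T1 = [1 1 0; 0 1 -6; 0 0 1]
T3·…·T1 = [-1 -1 0; 0 1 -6; 0 0 1]
det M = -1; M⁻¹ = [-1 -1 -6; 0 1 6; 0 0 1]
M⁻¹ · (-5/2, -7)ᵀ = (7/2, -1)ᵀ

p = (7/2, -1)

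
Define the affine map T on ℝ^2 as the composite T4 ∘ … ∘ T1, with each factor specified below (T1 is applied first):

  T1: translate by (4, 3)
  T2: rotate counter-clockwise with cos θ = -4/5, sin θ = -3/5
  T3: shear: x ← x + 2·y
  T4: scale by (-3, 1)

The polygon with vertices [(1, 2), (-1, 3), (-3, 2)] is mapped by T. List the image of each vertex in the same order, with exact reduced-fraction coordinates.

T1 translate by (4, 3): (1, 2) → (5, 5); (-1, 3) → (3, 6); (-3, 2) → (1, 5)
T2 rotate counter-clockwise with cos θ = -4/5, sin θ = -3/5: (5, 5) → (-1, -7); (3, 6) → (6/5, -33/5); (1, 5) → (11/5, -23/5)
T3 shear: x ← x + 2·y: (-1, -7) → (-15, -7); (6/5, -33/5) → (-12, -33/5); (11/5, -23/5) → (-7, -23/5)
T4 scale by (-3, 1): (-15, -7) → (45, -7); (-12, -33/5) → (36, -33/5); (-7, -23/5) → (21, -23/5)

image vertices: (45, -7), (36, -33/5), (21, -23/5)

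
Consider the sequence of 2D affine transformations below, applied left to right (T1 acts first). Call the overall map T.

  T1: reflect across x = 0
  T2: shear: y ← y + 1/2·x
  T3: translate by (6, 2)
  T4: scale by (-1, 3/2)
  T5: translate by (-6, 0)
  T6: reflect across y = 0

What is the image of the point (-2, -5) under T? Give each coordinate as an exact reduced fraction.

T1 reflect across x = 0: (-2, -5) → (2, -5)
T2 shear: y ← y + 1/2·x: (2, -5) → (2, -4)
T3 translate by (6, 2): (2, -4) → (8, -2)
T4 scale by (-1, 3/2): (8, -2) → (-8, -3)
T5 translate by (-6, 0): (-8, -3) → (-14, -3)
T6 reflect across y = 0: (-14, -3) → (-14, 3)

T(p) = (-14, 3)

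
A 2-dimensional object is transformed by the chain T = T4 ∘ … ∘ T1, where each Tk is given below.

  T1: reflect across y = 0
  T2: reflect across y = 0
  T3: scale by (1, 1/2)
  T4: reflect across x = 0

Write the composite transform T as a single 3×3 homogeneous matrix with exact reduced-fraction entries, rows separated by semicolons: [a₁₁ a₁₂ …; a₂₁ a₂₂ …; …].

T = [-1 0 0; 0 1/2 0; 0 0 1]

T1 = [1 0 0; 0 -1 0; 0 0 1]
T2·T1 = [1 0 0; 0 1 0; 0 0 1]
T3·…·T1 = [1 0 0; 0 1/2 0; 0 0 1]
T4·…·T1 = [-1 0 0; 0 1/2 0; 0 0 1]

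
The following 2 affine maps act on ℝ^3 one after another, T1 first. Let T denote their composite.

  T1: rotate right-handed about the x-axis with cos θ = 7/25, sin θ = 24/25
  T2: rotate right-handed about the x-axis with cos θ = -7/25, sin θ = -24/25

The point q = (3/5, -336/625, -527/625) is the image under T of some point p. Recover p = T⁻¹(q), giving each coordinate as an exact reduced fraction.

T1 = [1 0 0 0; 0 7/25 -24/25 0; 0 24/25 7/25 0; 0 0 0 1]
T2·T1 = [1 0 0 0; 0 527/625 336/625 0; 0 -336/625 527/625 0; 0 0 0 1]
det M = 1; M⁻¹ = [1 0 0 0; 0 527/625 -336/625 0; 0 336/625 527/625 0; 0 0 0 1]
M⁻¹ · (3/5, -336/625, -527/625)ᵀ = (3/5, 0, -1)ᵀ

p = (3/5, 0, -1)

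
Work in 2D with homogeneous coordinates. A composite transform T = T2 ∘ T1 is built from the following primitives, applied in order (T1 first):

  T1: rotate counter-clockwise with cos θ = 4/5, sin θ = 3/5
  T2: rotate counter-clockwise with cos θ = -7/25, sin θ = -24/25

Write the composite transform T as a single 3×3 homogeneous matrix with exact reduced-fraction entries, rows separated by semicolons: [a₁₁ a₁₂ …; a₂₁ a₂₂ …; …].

T1 = [4/5 -3/5 0; 3/5 4/5 0; 0 0 1]
T2·T1 = [44/125 117/125 0; -117/125 44/125 0; 0 0 1]

T = [44/125 117/125 0; -117/125 44/125 0; 0 0 1]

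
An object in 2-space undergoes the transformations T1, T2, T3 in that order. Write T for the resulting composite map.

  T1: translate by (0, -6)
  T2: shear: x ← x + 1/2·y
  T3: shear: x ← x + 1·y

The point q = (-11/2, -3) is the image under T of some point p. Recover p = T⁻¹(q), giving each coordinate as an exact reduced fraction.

p = (-1, 3)

T1 = [1 0 0; 0 1 -6; 0 0 1]
T2·T1 = [1 1/2 -3; 0 1 -6; 0 0 1]
T3·…·T1 = [1 3/2 -9; 0 1 -6; 0 0 1]
det M = 1; M⁻¹ = [1 -3/2 0; 0 1 6; 0 0 1]
M⁻¹ · (-11/2, -3)ᵀ = (-1, 3)ᵀ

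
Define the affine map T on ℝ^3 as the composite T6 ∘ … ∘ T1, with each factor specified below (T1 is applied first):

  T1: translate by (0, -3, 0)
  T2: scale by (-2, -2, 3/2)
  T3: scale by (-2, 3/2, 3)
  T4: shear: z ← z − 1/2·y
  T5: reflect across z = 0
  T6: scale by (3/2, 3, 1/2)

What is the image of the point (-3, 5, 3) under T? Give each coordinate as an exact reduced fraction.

T(p) = (-18, -18, -33/4)

T1 translate by (0, -3, 0): (-3, 5, 3) → (-3, 2, 3)
T2 scale by (-2, -2, 3/2): (-3, 2, 3) → (6, -4, 9/2)
T3 scale by (-2, 3/2, 3): (6, -4, 9/2) → (-12, -6, 27/2)
T4 shear: z ← z − 1/2·y: (-12, -6, 27/2) → (-12, -6, 33/2)
T5 reflect across z = 0: (-12, -6, 33/2) → (-12, -6, -33/2)
T6 scale by (3/2, 3, 1/2): (-12, -6, -33/2) → (-18, -18, -33/4)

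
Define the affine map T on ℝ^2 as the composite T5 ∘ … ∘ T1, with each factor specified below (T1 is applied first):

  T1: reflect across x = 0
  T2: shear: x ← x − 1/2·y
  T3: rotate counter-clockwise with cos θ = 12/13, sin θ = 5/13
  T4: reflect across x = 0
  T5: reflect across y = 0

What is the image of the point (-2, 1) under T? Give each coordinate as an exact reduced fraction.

T(p) = (-1, -3/2)

T1 reflect across x = 0: (-2, 1) → (2, 1)
T2 shear: x ← x − 1/2·y: (2, 1) → (3/2, 1)
T3 rotate counter-clockwise with cos θ = 12/13, sin θ = 5/13: (3/2, 1) → (1, 3/2)
T4 reflect across x = 0: (1, 3/2) → (-1, 3/2)
T5 reflect across y = 0: (-1, 3/2) → (-1, -3/2)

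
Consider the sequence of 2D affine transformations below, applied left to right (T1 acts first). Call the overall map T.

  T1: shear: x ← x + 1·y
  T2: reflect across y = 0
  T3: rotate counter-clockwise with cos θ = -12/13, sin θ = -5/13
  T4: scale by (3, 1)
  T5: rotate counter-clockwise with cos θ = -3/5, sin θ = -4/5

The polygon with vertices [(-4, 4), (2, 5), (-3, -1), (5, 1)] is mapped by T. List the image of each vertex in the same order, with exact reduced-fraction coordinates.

image vertices: (372/65, 96/65), (1081/65, 1233/65), (-89/13, -132/13), (621/65, 978/65)

T1 shear: x ← x + 1·y: (-4, 4) → (0, 4); (2, 5) → (7, 5); (-3, -1) → (-4, -1); (5, 1) → (6, 1)
T2 reflect across y = 0: (0, 4) → (0, -4); (7, 5) → (7, -5); (-4, -1) → (-4, 1); (6, 1) → (6, -1)
T3 rotate counter-clockwise with cos θ = -12/13, sin θ = -5/13: (0, -4) → (-20/13, 48/13); (7, -5) → (-109/13, 25/13); (-4, 1) → (53/13, 8/13); (6, -1) → (-77/13, -18/13)
T4 scale by (3, 1): (-20/13, 48/13) → (-60/13, 48/13); (-109/13, 25/13) → (-327/13, 25/13); (53/13, 8/13) → (159/13, 8/13); (-77/13, -18/13) → (-231/13, -18/13)
T5 rotate counter-clockwise with cos θ = -3/5, sin θ = -4/5: (-60/13, 48/13) → (372/65, 96/65); (-327/13, 25/13) → (1081/65, 1233/65); (159/13, 8/13) → (-89/13, -132/13); (-231/13, -18/13) → (621/65, 978/65)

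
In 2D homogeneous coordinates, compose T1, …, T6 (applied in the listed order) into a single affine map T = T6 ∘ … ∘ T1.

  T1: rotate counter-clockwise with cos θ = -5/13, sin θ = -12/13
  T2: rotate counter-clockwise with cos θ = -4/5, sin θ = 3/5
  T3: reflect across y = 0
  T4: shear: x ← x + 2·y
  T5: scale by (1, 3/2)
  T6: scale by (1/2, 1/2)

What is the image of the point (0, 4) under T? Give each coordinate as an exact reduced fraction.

T(p) = (-58/13, -168/65)

T1 rotate counter-clockwise with cos θ = -5/13, sin θ = -12/13: (0, 4) → (48/13, -20/13)
T2 rotate counter-clockwise with cos θ = -4/5, sin θ = 3/5: (48/13, -20/13) → (-132/65, 224/65)
T3 reflect across y = 0: (-132/65, 224/65) → (-132/65, -224/65)
T4 shear: x ← x + 2·y: (-132/65, -224/65) → (-116/13, -224/65)
T5 scale by (1, 3/2): (-116/13, -224/65) → (-116/13, -336/65)
T6 scale by (1/2, 1/2): (-116/13, -336/65) → (-58/13, -168/65)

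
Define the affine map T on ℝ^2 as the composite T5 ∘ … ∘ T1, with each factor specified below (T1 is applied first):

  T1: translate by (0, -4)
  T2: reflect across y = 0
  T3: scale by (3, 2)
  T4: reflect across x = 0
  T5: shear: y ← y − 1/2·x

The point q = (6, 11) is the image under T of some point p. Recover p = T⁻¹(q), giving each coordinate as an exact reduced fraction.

T1 = [1 0 0; 0 1 -4; 0 0 1]
T2·T1 = [1 0 0; 0 -1 4; 0 0 1]
T3·…·T1 = [3 0 0; 0 -2 8; 0 0 1]
T4·…·T1 = [-3 0 0; 0 -2 8; 0 0 1]
T5·…·T1 = [-3 0 0; 3/2 -2 8; 0 0 1]
det M = 6; M⁻¹ = [-1/3 0 0; -1/4 -1/2 4; 0 0 1]
M⁻¹ · (6, 11)ᵀ = (-2, -3)ᵀ

p = (-2, -3)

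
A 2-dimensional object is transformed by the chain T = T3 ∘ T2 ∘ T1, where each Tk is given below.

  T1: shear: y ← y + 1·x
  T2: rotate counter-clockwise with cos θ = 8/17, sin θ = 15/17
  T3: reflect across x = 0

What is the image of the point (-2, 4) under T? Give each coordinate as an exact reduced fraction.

T(p) = (46/17, -14/17)

T1 shear: y ← y + 1·x: (-2, 4) → (-2, 2)
T2 rotate counter-clockwise with cos θ = 8/17, sin θ = 15/17: (-2, 2) → (-46/17, -14/17)
T3 reflect across x = 0: (-46/17, -14/17) → (46/17, -14/17)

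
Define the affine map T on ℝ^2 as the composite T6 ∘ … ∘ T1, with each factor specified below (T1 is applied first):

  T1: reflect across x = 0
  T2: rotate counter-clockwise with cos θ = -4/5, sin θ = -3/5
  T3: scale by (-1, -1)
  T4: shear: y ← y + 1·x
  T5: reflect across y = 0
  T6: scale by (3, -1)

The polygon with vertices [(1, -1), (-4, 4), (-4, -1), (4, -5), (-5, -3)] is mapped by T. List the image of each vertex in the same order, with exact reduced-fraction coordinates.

image vertices: (-3/5, -8/5), (12/5, 32/5), (57/5, 27/5), (-3/5, -33/5), (87/5, 32/5)

T1 reflect across x = 0: (1, -1) → (-1, -1); (-4, 4) → (4, 4); (-4, -1) → (4, -1); (4, -5) → (-4, -5); (-5, -3) → (5, -3)
T2 rotate counter-clockwise with cos θ = -4/5, sin θ = -3/5: (-1, -1) → (1/5, 7/5); (4, 4) → (-4/5, -28/5); (4, -1) → (-19/5, -8/5); (-4, -5) → (1/5, 32/5); (5, -3) → (-29/5, -3/5)
T3 scale by (-1, -1): (1/5, 7/5) → (-1/5, -7/5); (-4/5, -28/5) → (4/5, 28/5); (-19/5, -8/5) → (19/5, 8/5); (1/5, 32/5) → (-1/5, -32/5); (-29/5, -3/5) → (29/5, 3/5)
T4 shear: y ← y + 1·x: (-1/5, -7/5) → (-1/5, -8/5); (4/5, 28/5) → (4/5, 32/5); (19/5, 8/5) → (19/5, 27/5); (-1/5, -32/5) → (-1/5, -33/5); (29/5, 3/5) → (29/5, 32/5)
T5 reflect across y = 0: (-1/5, -8/5) → (-1/5, 8/5); (4/5, 32/5) → (4/5, -32/5); (19/5, 27/5) → (19/5, -27/5); (-1/5, -33/5) → (-1/5, 33/5); (29/5, 32/5) → (29/5, -32/5)
T6 scale by (3, -1): (-1/5, 8/5) → (-3/5, -8/5); (4/5, -32/5) → (12/5, 32/5); (19/5, -27/5) → (57/5, 27/5); (-1/5, 33/5) → (-3/5, -33/5); (29/5, -32/5) → (87/5, 32/5)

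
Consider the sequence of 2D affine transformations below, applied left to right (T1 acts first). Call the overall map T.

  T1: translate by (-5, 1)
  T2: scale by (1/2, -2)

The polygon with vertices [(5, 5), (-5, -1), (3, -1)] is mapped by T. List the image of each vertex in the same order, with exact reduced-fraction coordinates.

image vertices: (0, -12), (-5, 0), (-1, 0)

T1 translate by (-5, 1): (5, 5) → (0, 6); (-5, -1) → (-10, 0); (3, -1) → (-2, 0)
T2 scale by (1/2, -2): (0, 6) → (0, -12); (-10, 0) → (-5, 0); (-2, 0) → (-1, 0)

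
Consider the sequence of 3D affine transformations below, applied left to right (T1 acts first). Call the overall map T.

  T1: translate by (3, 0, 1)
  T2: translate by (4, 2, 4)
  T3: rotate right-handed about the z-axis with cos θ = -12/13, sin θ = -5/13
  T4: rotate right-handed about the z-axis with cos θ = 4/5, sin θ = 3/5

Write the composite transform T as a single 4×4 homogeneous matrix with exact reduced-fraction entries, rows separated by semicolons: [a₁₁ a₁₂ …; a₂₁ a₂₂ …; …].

T1 = [1 0 0 3; 0 1 0 0; 0 0 1 1; 0 0 0 1]
T2·T1 = [1 0 0 7; 0 1 0 2; 0 0 1 5; 0 0 0 1]
T3·…·T1 = [-12/13 5/13 0 -74/13; -5/13 -12/13 0 -59/13; 0 0 1 5; 0 0 0 1]
T4·…·T1 = [-33/65 56/65 0 -119/65; -56/65 -33/65 0 -458/65; 0 0 1 5; 0 0 0 1]

T = [-33/65 56/65 0 -119/65; -56/65 -33/65 0 -458/65; 0 0 1 5; 0 0 0 1]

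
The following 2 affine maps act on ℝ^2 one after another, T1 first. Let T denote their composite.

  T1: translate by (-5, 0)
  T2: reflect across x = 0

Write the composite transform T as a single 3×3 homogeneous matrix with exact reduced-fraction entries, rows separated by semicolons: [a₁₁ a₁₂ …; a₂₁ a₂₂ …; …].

T1 = [1 0 -5; 0 1 0; 0 0 1]
T2·T1 = [-1 0 5; 0 1 0; 0 0 1]

T = [-1 0 5; 0 1 0; 0 0 1]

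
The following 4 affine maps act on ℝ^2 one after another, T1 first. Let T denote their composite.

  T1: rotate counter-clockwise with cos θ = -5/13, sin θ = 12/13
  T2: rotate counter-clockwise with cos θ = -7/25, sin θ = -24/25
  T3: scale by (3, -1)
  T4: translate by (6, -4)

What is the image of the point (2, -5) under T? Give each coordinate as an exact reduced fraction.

T1 rotate counter-clockwise with cos θ = -5/13, sin θ = 12/13: (2, -5) → (50/13, 49/13)
T2 rotate counter-clockwise with cos θ = -7/25, sin θ = -24/25: (50/13, 49/13) → (826/325, -1543/325)
T3 scale by (3, -1): (826/325, -1543/325) → (2478/325, 1543/325)
T4 translate by (6, -4): (2478/325, 1543/325) → (4428/325, 243/325)

T(p) = (4428/325, 243/325)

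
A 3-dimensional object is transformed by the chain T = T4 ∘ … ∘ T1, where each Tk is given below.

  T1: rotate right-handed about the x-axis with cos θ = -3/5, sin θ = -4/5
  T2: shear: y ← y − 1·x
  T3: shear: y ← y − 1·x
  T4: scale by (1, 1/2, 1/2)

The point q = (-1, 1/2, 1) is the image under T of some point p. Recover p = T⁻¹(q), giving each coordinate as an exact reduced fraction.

T1 = [1 0 0 0; 0 -3/5 4/5 0; 0 -4/5 -3/5 0; 0 0 0 1]
T2·T1 = [1 0 0 0; -1 -3/5 4/5 0; 0 -4/5 -3/5 0; 0 0 0 1]
T3·…·T1 = [1 0 0 0; -2 -3/5 4/5 0; 0 -4/5 -3/5 0; 0 0 0 1]
T4·…·T1 = [1 0 0 0; -1 -3/10 2/5 0; 0 -2/5 -3/10 0; 0 0 0 1]
det M = 1/4; M⁻¹ = [1 0 0 0; -6/5 -6/5 -8/5 0; 8/5 8/5 -6/5 0; 0 0 0 1]
M⁻¹ · (-1, 1/2, 1)ᵀ = (-1, -1, -2)ᵀ

p = (-1, -1, -2)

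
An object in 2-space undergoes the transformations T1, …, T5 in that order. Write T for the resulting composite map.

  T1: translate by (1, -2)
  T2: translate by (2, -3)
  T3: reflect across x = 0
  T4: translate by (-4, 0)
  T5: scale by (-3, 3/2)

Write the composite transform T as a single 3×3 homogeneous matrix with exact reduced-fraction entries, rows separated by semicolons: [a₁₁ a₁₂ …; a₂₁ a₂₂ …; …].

T1 = [1 0 1; 0 1 -2; 0 0 1]
T2·T1 = [1 0 3; 0 1 -5; 0 0 1]
T3·…·T1 = [-1 0 -3; 0 1 -5; 0 0 1]
T4·…·T1 = [-1 0 -7; 0 1 -5; 0 0 1]
T5·…·T1 = [3 0 21; 0 3/2 -15/2; 0 0 1]

T = [3 0 21; 0 3/2 -15/2; 0 0 1]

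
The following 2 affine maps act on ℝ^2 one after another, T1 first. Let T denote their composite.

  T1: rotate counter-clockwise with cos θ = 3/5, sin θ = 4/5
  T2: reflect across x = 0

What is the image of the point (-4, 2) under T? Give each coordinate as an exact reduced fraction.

T(p) = (4, -2)

T1 rotate counter-clockwise with cos θ = 3/5, sin θ = 4/5: (-4, 2) → (-4, -2)
T2 reflect across x = 0: (-4, -2) → (4, -2)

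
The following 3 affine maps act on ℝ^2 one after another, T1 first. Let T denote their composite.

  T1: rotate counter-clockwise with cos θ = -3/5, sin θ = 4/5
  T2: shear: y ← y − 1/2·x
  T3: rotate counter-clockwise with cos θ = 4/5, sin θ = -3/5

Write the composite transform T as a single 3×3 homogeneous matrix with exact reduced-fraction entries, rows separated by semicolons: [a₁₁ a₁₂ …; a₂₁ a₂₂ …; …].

T = [9/50 -19/25 0; 31/25 8/25 0; 0 0 1]

T1 = [-3/5 -4/5 0; 4/5 -3/5 0; 0 0 1]
T2·T1 = [-3/5 -4/5 0; 11/10 -1/5 0; 0 0 1]
T3·…·T1 = [9/50 -19/25 0; 31/25 8/25 0; 0 0 1]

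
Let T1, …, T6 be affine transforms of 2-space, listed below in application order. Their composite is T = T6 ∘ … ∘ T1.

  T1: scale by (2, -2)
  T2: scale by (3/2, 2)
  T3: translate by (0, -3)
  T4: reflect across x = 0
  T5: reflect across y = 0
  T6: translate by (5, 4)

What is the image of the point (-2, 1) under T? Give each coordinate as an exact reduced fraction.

T1 scale by (2, -2): (-2, 1) → (-4, -2)
T2 scale by (3/2, 2): (-4, -2) → (-6, -4)
T3 translate by (0, -3): (-6, -4) → (-6, -7)
T4 reflect across x = 0: (-6, -7) → (6, -7)
T5 reflect across y = 0: (6, -7) → (6, 7)
T6 translate by (5, 4): (6, 7) → (11, 11)

T(p) = (11, 11)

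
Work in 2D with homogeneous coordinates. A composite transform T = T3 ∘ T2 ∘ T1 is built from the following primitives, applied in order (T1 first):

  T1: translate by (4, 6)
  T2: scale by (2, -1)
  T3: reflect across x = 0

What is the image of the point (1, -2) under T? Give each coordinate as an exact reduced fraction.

T1 translate by (4, 6): (1, -2) → (5, 4)
T2 scale by (2, -1): (5, 4) → (10, -4)
T3 reflect across x = 0: (10, -4) → (-10, -4)

T(p) = (-10, -4)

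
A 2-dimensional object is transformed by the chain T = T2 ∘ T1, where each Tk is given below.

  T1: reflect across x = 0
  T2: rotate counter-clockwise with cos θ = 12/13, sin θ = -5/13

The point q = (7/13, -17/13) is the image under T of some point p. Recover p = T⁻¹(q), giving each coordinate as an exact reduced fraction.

p = (-1, -1)

T1 = [-1 0 0; 0 1 0; 0 0 1]
T2·T1 = [-12/13 5/13 0; 5/13 12/13 0; 0 0 1]
det M = -1; M⁻¹ = [-12/13 5/13 0; 5/13 12/13 0; 0 0 1]
M⁻¹ · (7/13, -17/13)ᵀ = (-1, -1)ᵀ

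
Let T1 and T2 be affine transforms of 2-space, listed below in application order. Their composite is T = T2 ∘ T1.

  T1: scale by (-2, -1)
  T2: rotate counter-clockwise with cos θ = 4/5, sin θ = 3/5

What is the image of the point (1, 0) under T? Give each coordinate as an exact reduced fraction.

T1 scale by (-2, -1): (1, 0) → (-2, 0)
T2 rotate counter-clockwise with cos θ = 4/5, sin θ = 3/5: (-2, 0) → (-8/5, -6/5)

T(p) = (-8/5, -6/5)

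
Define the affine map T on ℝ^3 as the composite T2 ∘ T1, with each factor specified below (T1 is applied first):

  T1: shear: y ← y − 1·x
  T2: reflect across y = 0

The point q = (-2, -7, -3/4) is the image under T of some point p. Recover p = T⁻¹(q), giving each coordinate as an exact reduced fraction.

T1 = [1 0 0 0; -1 1 0 0; 0 0 1 0; 0 0 0 1]
T2·T1 = [1 0 0 0; 1 -1 0 0; 0 0 1 0; 0 0 0 1]
det M = -1; M⁻¹ = [1 0 0 0; 1 -1 0 0; 0 0 1 0; 0 0 0 1]
M⁻¹ · (-2, -7, -3/4)ᵀ = (-2, 5, -3/4)ᵀ

p = (-2, 5, -3/4)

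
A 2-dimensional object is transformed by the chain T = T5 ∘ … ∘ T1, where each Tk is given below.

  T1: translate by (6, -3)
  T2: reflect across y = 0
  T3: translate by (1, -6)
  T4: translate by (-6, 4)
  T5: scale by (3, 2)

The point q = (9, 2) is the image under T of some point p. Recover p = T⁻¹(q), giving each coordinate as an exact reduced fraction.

p = (2, 0)

T1 = [1 0 6; 0 1 -3; 0 0 1]
T2·T1 = [1 0 6; 0 -1 3; 0 0 1]
T3·…·T1 = [1 0 7; 0 -1 -3; 0 0 1]
T4·…·T1 = [1 0 1; 0 -1 1; 0 0 1]
T5·…·T1 = [3 0 3; 0 -2 2; 0 0 1]
det M = -6; M⁻¹ = [1/3 0 -1; 0 -1/2 1; 0 0 1]
M⁻¹ · (9, 2)ᵀ = (2, 0)ᵀ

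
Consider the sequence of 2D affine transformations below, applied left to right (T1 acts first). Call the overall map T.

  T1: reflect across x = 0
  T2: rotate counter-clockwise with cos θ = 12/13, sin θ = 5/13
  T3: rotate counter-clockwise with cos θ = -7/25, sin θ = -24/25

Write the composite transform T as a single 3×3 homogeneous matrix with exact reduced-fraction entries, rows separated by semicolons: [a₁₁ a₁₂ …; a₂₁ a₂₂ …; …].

T = [-36/325 323/325 0; 323/325 36/325 0; 0 0 1]

T1 = [-1 0 0; 0 1 0; 0 0 1]
T2·T1 = [-12/13 -5/13 0; -5/13 12/13 0; 0 0 1]
T3·…·T1 = [-36/325 323/325 0; 323/325 36/325 0; 0 0 1]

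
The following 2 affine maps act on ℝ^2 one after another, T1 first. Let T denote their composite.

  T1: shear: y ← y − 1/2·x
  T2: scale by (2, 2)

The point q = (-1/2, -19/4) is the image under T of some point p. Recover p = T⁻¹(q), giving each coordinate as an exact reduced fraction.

p = (-1/4, -5/2)

T1 = [1 0 0; -1/2 1 0; 0 0 1]
T2·T1 = [2 0 0; -1 2 0; 0 0 1]
det M = 4; M⁻¹ = [1/2 0 0; 1/4 1/2 0; 0 0 1]
M⁻¹ · (-1/2, -19/4)ᵀ = (-1/4, -5/2)ᵀ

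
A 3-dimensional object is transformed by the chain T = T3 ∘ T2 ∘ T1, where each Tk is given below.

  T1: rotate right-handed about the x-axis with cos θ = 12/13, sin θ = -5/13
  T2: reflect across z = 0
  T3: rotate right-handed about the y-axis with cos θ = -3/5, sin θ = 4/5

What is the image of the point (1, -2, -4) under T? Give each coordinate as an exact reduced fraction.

T1 rotate right-handed about the x-axis with cos θ = 12/13, sin θ = -5/13: (1, -2, -4) → (1, -44/13, -38/13)
T2 reflect across z = 0: (1, -44/13, -38/13) → (1, -44/13, 38/13)
T3 rotate right-handed about the y-axis with cos θ = -3/5, sin θ = 4/5: (1, -44/13, 38/13) → (113/65, -44/13, -166/65)

T(p) = (113/65, -44/13, -166/65)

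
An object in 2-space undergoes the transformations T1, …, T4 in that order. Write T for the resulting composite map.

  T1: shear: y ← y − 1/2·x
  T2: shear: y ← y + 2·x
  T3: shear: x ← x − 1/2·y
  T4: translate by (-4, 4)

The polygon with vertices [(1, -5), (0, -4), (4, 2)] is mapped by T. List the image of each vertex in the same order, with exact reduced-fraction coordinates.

image vertices: (-5/4, 1/2), (-2, 0), (-4, 12)

T1 shear: y ← y − 1/2·x: (1, -5) → (1, -11/2); (0, -4) → (0, -4); (4, 2) → (4, 0)
T2 shear: y ← y + 2·x: (1, -11/2) → (1, -7/2); (0, -4) → (0, -4); (4, 0) → (4, 8)
T3 shear: x ← x − 1/2·y: (1, -7/2) → (11/4, -7/2); (0, -4) → (2, -4); (4, 8) → (0, 8)
T4 translate by (-4, 4): (11/4, -7/2) → (-5/4, 1/2); (2, -4) → (-2, 0); (0, 8) → (-4, 12)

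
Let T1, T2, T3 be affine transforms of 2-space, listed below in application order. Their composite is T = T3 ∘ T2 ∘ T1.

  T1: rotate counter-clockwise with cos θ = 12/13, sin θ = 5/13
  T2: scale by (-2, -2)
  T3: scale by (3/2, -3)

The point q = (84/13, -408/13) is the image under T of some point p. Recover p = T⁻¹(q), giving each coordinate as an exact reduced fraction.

T1 = [12/13 -5/13 0; 5/13 12/13 0; 0 0 1]
T2·T1 = [-24/13 10/13 0; -10/13 -24/13 0; 0 0 1]
T3·…·T1 = [-36/13 15/13 0; 30/13 72/13 0; 0 0 1]
det M = -18; M⁻¹ = [-4/13 5/78 0; 5/39 2/13 0; 0 0 1]
M⁻¹ · (84/13, -408/13)ᵀ = (-4, -4)ᵀ

p = (-4, -4)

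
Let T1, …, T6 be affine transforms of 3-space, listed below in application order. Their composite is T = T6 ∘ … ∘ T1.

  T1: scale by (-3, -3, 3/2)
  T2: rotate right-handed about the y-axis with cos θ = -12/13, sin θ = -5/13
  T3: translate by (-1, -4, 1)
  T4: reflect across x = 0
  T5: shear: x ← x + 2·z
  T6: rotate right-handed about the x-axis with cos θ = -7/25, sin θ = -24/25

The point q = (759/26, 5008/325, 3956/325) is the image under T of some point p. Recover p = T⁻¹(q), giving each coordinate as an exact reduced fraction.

p = (-3, 4, -5)

T1 = [-3 0 0 0; 0 -3 0 0; 0 0 3/2 0; 0 0 0 1]
T2·T1 = [36/13 0 -15/26 0; 0 -3 0 0; -15/13 0 -18/13 0; 0 0 0 1]
T3·…·T1 = [36/13 0 -15/26 -1; 0 -3 0 -4; -15/13 0 -18/13 1; 0 0 0 1]
T4·…·T1 = [-36/13 0 15/26 1; 0 -3 0 -4; -15/13 0 -18/13 1; 0 0 0 1]
T5·…·T1 = [-66/13 0 -57/26 3; 0 -3 0 -4; -15/13 0 -18/13 1; 0 0 0 1]
T6·…·T1 = [-66/13 0 -57/26 3; -72/65 21/25 -432/325 52/25; 21/65 72/25 126/325 89/25; 0 0 0 1]
det M = -27/2; M⁻¹ = [-4/13 152/325 -133/975 17/39; 0 7/75 8/25 -4/3; 10/39 -352/325 308/975 14/39; 0 0 0 1]
M⁻¹ · (759/26, 5008/325, 3956/325)ᵀ = (-3, 4, -5)ᵀ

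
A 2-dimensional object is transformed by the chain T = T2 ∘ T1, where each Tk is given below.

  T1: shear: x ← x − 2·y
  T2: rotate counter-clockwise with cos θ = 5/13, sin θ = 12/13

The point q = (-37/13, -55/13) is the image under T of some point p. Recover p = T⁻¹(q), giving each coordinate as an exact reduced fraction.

p = (-3, 1)

T1 = [1 -2 0; 0 1 0; 0 0 1]
T2·T1 = [5/13 -22/13 0; 12/13 -19/13 0; 0 0 1]
det M = 1; M⁻¹ = [-19/13 22/13 0; -12/13 5/13 0; 0 0 1]
M⁻¹ · (-37/13, -55/13)ᵀ = (-3, 1)ᵀ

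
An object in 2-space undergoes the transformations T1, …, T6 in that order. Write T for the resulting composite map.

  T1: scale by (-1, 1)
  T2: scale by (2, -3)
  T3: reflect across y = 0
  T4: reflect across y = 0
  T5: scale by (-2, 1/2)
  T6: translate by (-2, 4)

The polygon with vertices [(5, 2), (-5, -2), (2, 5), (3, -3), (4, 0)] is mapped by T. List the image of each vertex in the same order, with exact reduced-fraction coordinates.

image vertices: (18, 1), (-22, 7), (6, -7/2), (10, 17/2), (14, 4)

T1 scale by (-1, 1): (5, 2) → (-5, 2); (-5, -2) → (5, -2); (2, 5) → (-2, 5); (3, -3) → (-3, -3); (4, 0) → (-4, 0)
T2 scale by (2, -3): (-5, 2) → (-10, -6); (5, -2) → (10, 6); (-2, 5) → (-4, -15); (-3, -3) → (-6, 9); (-4, 0) → (-8, 0)
T3 reflect across y = 0: (-10, -6) → (-10, 6); (10, 6) → (10, -6); (-4, -15) → (-4, 15); (-6, 9) → (-6, -9); (-8, 0) → (-8, 0)
T4 reflect across y = 0: (-10, 6) → (-10, -6); (10, -6) → (10, 6); (-4, 15) → (-4, -15); (-6, -9) → (-6, 9); (-8, 0) → (-8, 0)
T5 scale by (-2, 1/2): (-10, -6) → (20, -3); (10, 6) → (-20, 3); (-4, -15) → (8, -15/2); (-6, 9) → (12, 9/2); (-8, 0) → (16, 0)
T6 translate by (-2, 4): (20, -3) → (18, 1); (-20, 3) → (-22, 7); (8, -15/2) → (6, -7/2); (12, 9/2) → (10, 17/2); (16, 0) → (14, 4)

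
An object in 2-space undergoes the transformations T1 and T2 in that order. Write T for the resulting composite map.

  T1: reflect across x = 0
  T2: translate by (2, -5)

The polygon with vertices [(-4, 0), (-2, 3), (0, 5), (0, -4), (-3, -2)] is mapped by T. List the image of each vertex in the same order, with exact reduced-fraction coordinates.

T1 reflect across x = 0: (-4, 0) → (4, 0); (-2, 3) → (2, 3); (0, 5) → (0, 5); (0, -4) → (0, -4); (-3, -2) → (3, -2)
T2 translate by (2, -5): (4, 0) → (6, -5); (2, 3) → (4, -2); (0, 5) → (2, 0); (0, -4) → (2, -9); (3, -2) → (5, -7)

image vertices: (6, -5), (4, -2), (2, 0), (2, -9), (5, -7)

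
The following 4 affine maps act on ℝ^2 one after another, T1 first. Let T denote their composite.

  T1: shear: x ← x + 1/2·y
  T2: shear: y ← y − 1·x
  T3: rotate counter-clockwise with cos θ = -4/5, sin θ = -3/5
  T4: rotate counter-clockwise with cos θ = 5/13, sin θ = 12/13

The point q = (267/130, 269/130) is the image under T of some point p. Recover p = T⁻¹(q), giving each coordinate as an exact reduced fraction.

p = (-2, 1)

T1 = [1 1/2 0; 0 1 0; 0 0 1]
T2·T1 = [1 1/2 0; -1 1/2 0; 0 0 1]
T3·…·T1 = [-7/5 -1/10 0; 1/5 -7/10 0; 0 0 1]
T4·…·T1 = [-47/65 79/130 0; -79/65 -47/130 0; 0 0 1]
det M = 1; M⁻¹ = [-47/130 -79/130 0; 79/65 -47/65 0; 0 0 1]
M⁻¹ · (267/130, 269/130)ᵀ = (-2, 1)ᵀ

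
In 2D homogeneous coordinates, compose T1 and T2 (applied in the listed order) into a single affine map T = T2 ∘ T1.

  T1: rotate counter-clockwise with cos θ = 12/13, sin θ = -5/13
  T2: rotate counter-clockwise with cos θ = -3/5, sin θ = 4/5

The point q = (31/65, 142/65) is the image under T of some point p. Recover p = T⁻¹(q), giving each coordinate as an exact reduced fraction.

p = (2, -1)

T1 = [12/13 5/13 0; -5/13 12/13 0; 0 0 1]
T2·T1 = [-16/65 -63/65 0; 63/65 -16/65 0; 0 0 1]
det M = 1; M⁻¹ = [-16/65 63/65 0; -63/65 -16/65 0; 0 0 1]
M⁻¹ · (31/65, 142/65)ᵀ = (2, -1)ᵀ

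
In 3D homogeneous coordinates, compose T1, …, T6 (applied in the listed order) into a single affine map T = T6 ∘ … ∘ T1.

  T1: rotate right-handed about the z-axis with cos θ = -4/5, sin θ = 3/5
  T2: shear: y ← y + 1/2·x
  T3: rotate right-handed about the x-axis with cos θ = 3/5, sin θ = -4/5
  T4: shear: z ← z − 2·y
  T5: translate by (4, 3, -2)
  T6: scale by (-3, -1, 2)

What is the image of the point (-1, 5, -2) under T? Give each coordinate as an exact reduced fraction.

T(p) = (-27/5, 101/50, 114/5)

T1 rotate right-handed about the z-axis with cos θ = -4/5, sin θ = 3/5: (-1, 5, -2) → (-11/5, -23/5, -2)
T2 shear: y ← y + 1/2·x: (-11/5, -23/5, -2) → (-11/5, -57/10, -2)
T3 rotate right-handed about the x-axis with cos θ = 3/5, sin θ = -4/5: (-11/5, -57/10, -2) → (-11/5, -251/50, 84/25)
T4 shear: z ← z − 2·y: (-11/5, -251/50, 84/25) → (-11/5, -251/50, 67/5)
T5 translate by (4, 3, -2): (-11/5, -251/50, 67/5) → (9/5, -101/50, 57/5)
T6 scale by (-3, -1, 2): (9/5, -101/50, 57/5) → (-27/5, 101/50, 114/5)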